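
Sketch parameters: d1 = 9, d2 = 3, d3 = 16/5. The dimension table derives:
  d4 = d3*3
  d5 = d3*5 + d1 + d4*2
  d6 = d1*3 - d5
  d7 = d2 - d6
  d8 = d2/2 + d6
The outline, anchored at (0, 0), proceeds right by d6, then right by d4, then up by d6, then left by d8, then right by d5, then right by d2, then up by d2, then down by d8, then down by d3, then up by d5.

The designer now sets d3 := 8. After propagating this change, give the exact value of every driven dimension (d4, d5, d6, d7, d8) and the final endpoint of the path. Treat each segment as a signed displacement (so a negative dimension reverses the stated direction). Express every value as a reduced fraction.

Apply edit: d3 := 8
  d4 = d3*3 = 24
  d5 = d3*5 + d1 + d4*2 = 97
  d6 = d1*3 - d5 = -70
  d7 = d2 - d6 = 73
  d8 = d2/2 + d6 = -137/2
Walk from origin (0, 0):
  seg 1: right by d6 = -70 → (-70, 0)
  seg 2: right by d4 = 24 → (-46, 0)
  seg 3: up by d6 = -70 → (-46, -70)
  seg 4: left by d8 = -137/2 → (45/2, -70)
  seg 5: right by d5 = 97 → (239/2, -70)
  seg 6: right by d2 = 3 → (245/2, -70)
  seg 7: up by d2 = 3 → (245/2, -67)
  seg 8: down by d8 = -137/2 → (245/2, 3/2)
  seg 9: down by d3 = 8 → (245/2, -13/2)
  seg 10: up by d5 = 97 → (245/2, 181/2)

d4 = 24
d5 = 97
d6 = -70
d7 = 73
d8 = -137/2
endpoint = (245/2, 181/2)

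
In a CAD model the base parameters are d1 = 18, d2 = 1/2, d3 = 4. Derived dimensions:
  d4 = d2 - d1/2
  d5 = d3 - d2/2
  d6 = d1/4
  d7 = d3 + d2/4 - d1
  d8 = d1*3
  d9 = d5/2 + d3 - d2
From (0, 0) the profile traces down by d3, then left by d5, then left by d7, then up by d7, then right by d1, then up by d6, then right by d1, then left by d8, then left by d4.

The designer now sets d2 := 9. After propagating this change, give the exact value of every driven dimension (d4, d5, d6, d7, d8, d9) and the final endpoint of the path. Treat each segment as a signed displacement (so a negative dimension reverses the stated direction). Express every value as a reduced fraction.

d4 = 0
d5 = -1/2
d6 = 9/2
d7 = -47/4
d8 = 54
d9 = -21/4
endpoint = (-23/4, -45/4)

Apply edit: d2 := 9
  d4 = d2 - d1/2 = 0
  d5 = d3 - d2/2 = -1/2
  d6 = d1/4 = 9/2
  d7 = d3 + d2/4 - d1 = -47/4
  d8 = d1*3 = 54
  d9 = d5/2 + d3 - d2 = -21/4
Walk from origin (0, 0):
  seg 1: down by d3 = 4 → (0, -4)
  seg 2: left by d5 = -1/2 → (1/2, -4)
  seg 3: left by d7 = -47/4 → (49/4, -4)
  seg 4: up by d7 = -47/4 → (49/4, -63/4)
  seg 5: right by d1 = 18 → (121/4, -63/4)
  seg 6: up by d6 = 9/2 → (121/4, -45/4)
  seg 7: right by d1 = 18 → (193/4, -45/4)
  seg 8: left by d8 = 54 → (-23/4, -45/4)
  seg 9: left by d4 = 0 → (-23/4, -45/4)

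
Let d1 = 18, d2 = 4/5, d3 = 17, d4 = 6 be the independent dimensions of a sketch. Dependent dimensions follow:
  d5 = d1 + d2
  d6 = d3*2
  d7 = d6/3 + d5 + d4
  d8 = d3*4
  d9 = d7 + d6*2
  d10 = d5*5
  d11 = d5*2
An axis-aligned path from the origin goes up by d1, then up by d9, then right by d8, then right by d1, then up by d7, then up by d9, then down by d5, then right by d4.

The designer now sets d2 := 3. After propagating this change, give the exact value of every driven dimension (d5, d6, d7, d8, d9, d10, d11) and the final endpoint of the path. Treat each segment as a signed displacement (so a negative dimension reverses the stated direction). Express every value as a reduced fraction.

Apply edit: d2 := 3
  d5 = d1 + d2 = 21
  d6 = d3*2 = 34
  d7 = d6/3 + d5 + d4 = 115/3
  d8 = d3*4 = 68
  d9 = d7 + d6*2 = 319/3
  d10 = d5*5 = 105
  d11 = d5*2 = 42
Walk from origin (0, 0):
  seg 1: up by d1 = 18 → (0, 18)
  seg 2: up by d9 = 319/3 → (0, 373/3)
  seg 3: right by d8 = 68 → (68, 373/3)
  seg 4: right by d1 = 18 → (86, 373/3)
  seg 5: up by d7 = 115/3 → (86, 488/3)
  seg 6: up by d9 = 319/3 → (86, 269)
  seg 7: down by d5 = 21 → (86, 248)
  seg 8: right by d4 = 6 → (92, 248)

d5 = 21
d6 = 34
d7 = 115/3
d8 = 68
d9 = 319/3
d10 = 105
d11 = 42
endpoint = (92, 248)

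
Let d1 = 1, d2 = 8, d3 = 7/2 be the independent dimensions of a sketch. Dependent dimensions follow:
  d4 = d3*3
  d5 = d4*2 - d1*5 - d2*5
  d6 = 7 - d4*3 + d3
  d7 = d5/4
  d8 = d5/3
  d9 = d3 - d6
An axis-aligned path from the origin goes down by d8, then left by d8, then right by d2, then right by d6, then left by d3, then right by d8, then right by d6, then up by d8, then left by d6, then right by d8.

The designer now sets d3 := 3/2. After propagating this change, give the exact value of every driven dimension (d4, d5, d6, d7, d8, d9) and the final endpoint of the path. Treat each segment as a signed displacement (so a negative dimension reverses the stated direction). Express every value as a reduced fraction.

Apply edit: d3 := 3/2
  d4 = d3*3 = 9/2
  d5 = d4*2 - d1*5 - d2*5 = -36
  d6 = 7 - d4*3 + d3 = -5
  d7 = d5/4 = -9
  d8 = d5/3 = -12
  d9 = d3 - d6 = 13/2
Walk from origin (0, 0):
  seg 1: down by d8 = -12 → (0, 12)
  seg 2: left by d8 = -12 → (12, 12)
  seg 3: right by d2 = 8 → (20, 12)
  seg 4: right by d6 = -5 → (15, 12)
  seg 5: left by d3 = 3/2 → (27/2, 12)
  seg 6: right by d8 = -12 → (3/2, 12)
  seg 7: right by d6 = -5 → (-7/2, 12)
  seg 8: up by d8 = -12 → (-7/2, 0)
  seg 9: left by d6 = -5 → (3/2, 0)
  seg 10: right by d8 = -12 → (-21/2, 0)

d4 = 9/2
d5 = -36
d6 = -5
d7 = -9
d8 = -12
d9 = 13/2
endpoint = (-21/2, 0)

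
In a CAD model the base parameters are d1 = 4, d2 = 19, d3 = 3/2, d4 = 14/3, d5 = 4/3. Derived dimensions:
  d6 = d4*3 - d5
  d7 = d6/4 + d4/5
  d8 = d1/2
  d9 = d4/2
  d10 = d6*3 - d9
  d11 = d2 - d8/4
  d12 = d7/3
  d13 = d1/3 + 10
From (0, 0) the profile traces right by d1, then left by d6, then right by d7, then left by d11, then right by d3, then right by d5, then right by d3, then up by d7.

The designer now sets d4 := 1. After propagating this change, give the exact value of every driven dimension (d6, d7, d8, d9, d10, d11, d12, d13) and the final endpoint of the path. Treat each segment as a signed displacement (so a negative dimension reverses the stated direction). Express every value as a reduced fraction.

Apply edit: d4 := 1
  d6 = d4*3 - d5 = 5/3
  d7 = d6/4 + d4/5 = 37/60
  d8 = d1/2 = 2
  d9 = d4/2 = 1/2
  d10 = d6*3 - d9 = 9/2
  d11 = d2 - d8/4 = 37/2
  d12 = d7/3 = 37/180
  d13 = d1/3 + 10 = 34/3
Walk from origin (0, 0):
  seg 1: right by d1 = 4 → (4, 0)
  seg 2: left by d6 = 5/3 → (7/3, 0)
  seg 3: right by d7 = 37/60 → (59/20, 0)
  seg 4: left by d11 = 37/2 → (-311/20, 0)
  seg 5: right by d3 = 3/2 → (-281/20, 0)
  seg 6: right by d5 = 4/3 → (-763/60, 0)
  seg 7: right by d3 = 3/2 → (-673/60, 0)
  seg 8: up by d7 = 37/60 → (-673/60, 37/60)

d6 = 5/3
d7 = 37/60
d8 = 2
d9 = 1/2
d10 = 9/2
d11 = 37/2
d12 = 37/180
d13 = 34/3
endpoint = (-673/60, 37/60)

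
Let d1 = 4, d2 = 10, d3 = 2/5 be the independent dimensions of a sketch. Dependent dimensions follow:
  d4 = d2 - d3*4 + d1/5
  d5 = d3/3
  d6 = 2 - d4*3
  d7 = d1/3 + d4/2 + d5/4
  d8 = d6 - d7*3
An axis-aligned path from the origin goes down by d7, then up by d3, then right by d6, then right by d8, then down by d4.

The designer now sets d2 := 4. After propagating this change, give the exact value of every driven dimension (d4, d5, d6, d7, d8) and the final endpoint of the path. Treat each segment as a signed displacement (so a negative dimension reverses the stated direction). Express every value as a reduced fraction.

d4 = 16/5
d5 = 2/15
d6 = -38/5
d7 = 89/30
d8 = -33/2
endpoint = (-241/10, -173/30)

Apply edit: d2 := 4
  d4 = d2 - d3*4 + d1/5 = 16/5
  d5 = d3/3 = 2/15
  d6 = 2 - d4*3 = -38/5
  d7 = d1/3 + d4/2 + d5/4 = 89/30
  d8 = d6 - d7*3 = -33/2
Walk from origin (0, 0):
  seg 1: down by d7 = 89/30 → (0, -89/30)
  seg 2: up by d3 = 2/5 → (0, -77/30)
  seg 3: right by d6 = -38/5 → (-38/5, -77/30)
  seg 4: right by d8 = -33/2 → (-241/10, -77/30)
  seg 5: down by d4 = 16/5 → (-241/10, -173/30)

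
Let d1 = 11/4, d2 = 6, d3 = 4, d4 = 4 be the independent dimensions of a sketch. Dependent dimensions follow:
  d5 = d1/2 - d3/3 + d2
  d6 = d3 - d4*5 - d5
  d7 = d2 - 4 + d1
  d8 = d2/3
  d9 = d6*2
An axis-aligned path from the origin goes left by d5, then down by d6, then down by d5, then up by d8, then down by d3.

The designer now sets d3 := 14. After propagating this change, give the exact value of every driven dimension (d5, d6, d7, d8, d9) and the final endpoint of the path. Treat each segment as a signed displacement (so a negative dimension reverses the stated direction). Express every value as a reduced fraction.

Apply edit: d3 := 14
  d5 = d1/2 - d3/3 + d2 = 65/24
  d6 = d3 - d4*5 - d5 = -209/24
  d7 = d2 - 4 + d1 = 19/4
  d8 = d2/3 = 2
  d9 = d6*2 = -209/12
Walk from origin (0, 0):
  seg 1: left by d5 = 65/24 → (-65/24, 0)
  seg 2: down by d6 = -209/24 → (-65/24, 209/24)
  seg 3: down by d5 = 65/24 → (-65/24, 6)
  seg 4: up by d8 = 2 → (-65/24, 8)
  seg 5: down by d3 = 14 → (-65/24, -6)

d5 = 65/24
d6 = -209/24
d7 = 19/4
d8 = 2
d9 = -209/12
endpoint = (-65/24, -6)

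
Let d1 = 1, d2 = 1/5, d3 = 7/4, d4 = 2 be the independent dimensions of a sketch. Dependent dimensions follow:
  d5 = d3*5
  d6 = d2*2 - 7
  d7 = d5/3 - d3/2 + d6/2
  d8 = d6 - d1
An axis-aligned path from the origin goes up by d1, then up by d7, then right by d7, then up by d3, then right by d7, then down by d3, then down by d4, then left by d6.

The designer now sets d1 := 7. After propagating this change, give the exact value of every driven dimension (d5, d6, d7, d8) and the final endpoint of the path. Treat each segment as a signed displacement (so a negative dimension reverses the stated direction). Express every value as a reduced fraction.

Apply edit: d1 := 7
  d5 = d3*5 = 35/4
  d6 = d2*2 - 7 = -33/5
  d7 = d5/3 - d3/2 + d6/2 = -151/120
  d8 = d6 - d1 = -68/5
Walk from origin (0, 0):
  seg 1: up by d1 = 7 → (0, 7)
  seg 2: up by d7 = -151/120 → (0, 689/120)
  seg 3: right by d7 = -151/120 → (-151/120, 689/120)
  seg 4: up by d3 = 7/4 → (-151/120, 899/120)
  seg 5: right by d7 = -151/120 → (-151/60, 899/120)
  seg 6: down by d3 = 7/4 → (-151/60, 689/120)
  seg 7: down by d4 = 2 → (-151/60, 449/120)
  seg 8: left by d6 = -33/5 → (49/12, 449/120)

d5 = 35/4
d6 = -33/5
d7 = -151/120
d8 = -68/5
endpoint = (49/12, 449/120)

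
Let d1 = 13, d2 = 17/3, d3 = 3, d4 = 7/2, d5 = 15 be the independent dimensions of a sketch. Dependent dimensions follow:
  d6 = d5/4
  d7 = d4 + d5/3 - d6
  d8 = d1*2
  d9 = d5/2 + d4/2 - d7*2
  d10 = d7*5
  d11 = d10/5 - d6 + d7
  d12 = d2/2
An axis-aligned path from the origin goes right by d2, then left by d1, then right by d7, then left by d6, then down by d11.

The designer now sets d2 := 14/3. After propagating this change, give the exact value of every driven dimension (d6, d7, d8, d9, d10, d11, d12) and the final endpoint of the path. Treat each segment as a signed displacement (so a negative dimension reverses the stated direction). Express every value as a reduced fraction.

Apply edit: d2 := 14/3
  d6 = d5/4 = 15/4
  d7 = d4 + d5/3 - d6 = 19/4
  d8 = d1*2 = 26
  d9 = d5/2 + d4/2 - d7*2 = -1/4
  d10 = d7*5 = 95/4
  d11 = d10/5 - d6 + d7 = 23/4
  d12 = d2/2 = 7/3
Walk from origin (0, 0):
  seg 1: right by d2 = 14/3 → (14/3, 0)
  seg 2: left by d1 = 13 → (-25/3, 0)
  seg 3: right by d7 = 19/4 → (-43/12, 0)
  seg 4: left by d6 = 15/4 → (-22/3, 0)
  seg 5: down by d11 = 23/4 → (-22/3, -23/4)

d6 = 15/4
d7 = 19/4
d8 = 26
d9 = -1/4
d10 = 95/4
d11 = 23/4
d12 = 7/3
endpoint = (-22/3, -23/4)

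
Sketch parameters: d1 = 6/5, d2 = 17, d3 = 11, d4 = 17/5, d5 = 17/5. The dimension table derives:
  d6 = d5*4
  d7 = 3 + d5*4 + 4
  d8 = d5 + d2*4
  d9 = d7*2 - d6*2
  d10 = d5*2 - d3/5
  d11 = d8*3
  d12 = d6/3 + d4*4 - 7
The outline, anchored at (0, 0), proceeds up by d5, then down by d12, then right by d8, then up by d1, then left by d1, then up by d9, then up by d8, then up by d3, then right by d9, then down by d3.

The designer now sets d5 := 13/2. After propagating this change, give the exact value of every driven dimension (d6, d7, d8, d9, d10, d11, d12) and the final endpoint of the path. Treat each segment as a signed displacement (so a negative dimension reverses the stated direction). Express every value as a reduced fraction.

Apply edit: d5 := 13/2
  d6 = d5*4 = 26
  d7 = 3 + d5*4 + 4 = 33
  d8 = d5 + d2*4 = 149/2
  d9 = d7*2 - d6*2 = 14
  d10 = d5*2 - d3/5 = 54/5
  d11 = d8*3 = 447/2
  d12 = d6/3 + d4*4 - 7 = 229/15
Walk from origin (0, 0):
  seg 1: up by d5 = 13/2 → (0, 13/2)
  seg 2: down by d12 = 229/15 → (0, -263/30)
  seg 3: right by d8 = 149/2 → (149/2, -263/30)
  seg 4: up by d1 = 6/5 → (149/2, -227/30)
  seg 5: left by d1 = 6/5 → (733/10, -227/30)
  seg 6: up by d9 = 14 → (733/10, 193/30)
  seg 7: up by d8 = 149/2 → (733/10, 1214/15)
  seg 8: up by d3 = 11 → (733/10, 1379/15)
  seg 9: right by d9 = 14 → (873/10, 1379/15)
  seg 10: down by d3 = 11 → (873/10, 1214/15)

d6 = 26
d7 = 33
d8 = 149/2
d9 = 14
d10 = 54/5
d11 = 447/2
d12 = 229/15
endpoint = (873/10, 1214/15)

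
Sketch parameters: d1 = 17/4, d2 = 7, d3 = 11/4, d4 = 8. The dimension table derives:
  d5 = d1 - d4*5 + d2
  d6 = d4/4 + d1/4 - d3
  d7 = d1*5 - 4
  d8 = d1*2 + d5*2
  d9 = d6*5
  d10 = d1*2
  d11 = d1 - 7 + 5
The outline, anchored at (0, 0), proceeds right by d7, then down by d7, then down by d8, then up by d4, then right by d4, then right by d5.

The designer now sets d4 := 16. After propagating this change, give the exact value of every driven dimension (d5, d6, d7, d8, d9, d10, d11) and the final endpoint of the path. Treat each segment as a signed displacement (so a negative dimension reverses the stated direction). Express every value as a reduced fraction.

Apply edit: d4 := 16
  d5 = d1 - d4*5 + d2 = -275/4
  d6 = d4/4 + d1/4 - d3 = 37/16
  d7 = d1*5 - 4 = 69/4
  d8 = d1*2 + d5*2 = -129
  d9 = d6*5 = 185/16
  d10 = d1*2 = 17/2
  d11 = d1 - 7 + 5 = 9/4
Walk from origin (0, 0):
  seg 1: right by d7 = 69/4 → (69/4, 0)
  seg 2: down by d7 = 69/4 → (69/4, -69/4)
  seg 3: down by d8 = -129 → (69/4, 447/4)
  seg 4: up by d4 = 16 → (69/4, 511/4)
  seg 5: right by d4 = 16 → (133/4, 511/4)
  seg 6: right by d5 = -275/4 → (-71/2, 511/4)

d5 = -275/4
d6 = 37/16
d7 = 69/4
d8 = -129
d9 = 185/16
d10 = 17/2
d11 = 9/4
endpoint = (-71/2, 511/4)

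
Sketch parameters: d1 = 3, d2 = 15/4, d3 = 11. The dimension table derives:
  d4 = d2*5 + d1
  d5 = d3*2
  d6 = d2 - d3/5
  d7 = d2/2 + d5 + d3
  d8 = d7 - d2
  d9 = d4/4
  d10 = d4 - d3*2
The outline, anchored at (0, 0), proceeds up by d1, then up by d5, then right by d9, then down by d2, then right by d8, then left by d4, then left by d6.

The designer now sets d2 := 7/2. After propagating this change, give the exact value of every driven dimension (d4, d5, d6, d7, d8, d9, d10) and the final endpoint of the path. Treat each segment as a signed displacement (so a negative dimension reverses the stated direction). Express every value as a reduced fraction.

Apply edit: d2 := 7/2
  d4 = d2*5 + d1 = 41/2
  d5 = d3*2 = 22
  d6 = d2 - d3/5 = 13/10
  d7 = d2/2 + d5 + d3 = 139/4
  d8 = d7 - d2 = 125/4
  d9 = d4/4 = 41/8
  d10 = d4 - d3*2 = -3/2
Walk from origin (0, 0):
  seg 1: up by d1 = 3 → (0, 3)
  seg 2: up by d5 = 22 → (0, 25)
  seg 3: right by d9 = 41/8 → (41/8, 25)
  seg 4: down by d2 = 7/2 → (41/8, 43/2)
  seg 5: right by d8 = 125/4 → (291/8, 43/2)
  seg 6: left by d4 = 41/2 → (127/8, 43/2)
  seg 7: left by d6 = 13/10 → (583/40, 43/2)

d4 = 41/2
d5 = 22
d6 = 13/10
d7 = 139/4
d8 = 125/4
d9 = 41/8
d10 = -3/2
endpoint = (583/40, 43/2)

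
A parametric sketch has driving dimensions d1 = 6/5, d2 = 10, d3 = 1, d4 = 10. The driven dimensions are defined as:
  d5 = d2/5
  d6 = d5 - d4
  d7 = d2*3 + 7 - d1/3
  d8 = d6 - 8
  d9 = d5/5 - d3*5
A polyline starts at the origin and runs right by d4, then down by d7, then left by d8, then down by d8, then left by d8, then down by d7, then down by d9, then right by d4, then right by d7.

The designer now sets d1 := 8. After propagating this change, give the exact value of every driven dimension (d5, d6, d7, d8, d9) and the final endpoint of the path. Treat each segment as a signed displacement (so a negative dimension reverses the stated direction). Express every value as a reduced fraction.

d5 = 2
d6 = -8
d7 = 103/3
d8 = -16
d9 = -23/5
endpoint = (259/3, -721/15)

Apply edit: d1 := 8
  d5 = d2/5 = 2
  d6 = d5 - d4 = -8
  d7 = d2*3 + 7 - d1/3 = 103/3
  d8 = d6 - 8 = -16
  d9 = d5/5 - d3*5 = -23/5
Walk from origin (0, 0):
  seg 1: right by d4 = 10 → (10, 0)
  seg 2: down by d7 = 103/3 → (10, -103/3)
  seg 3: left by d8 = -16 → (26, -103/3)
  seg 4: down by d8 = -16 → (26, -55/3)
  seg 5: left by d8 = -16 → (42, -55/3)
  seg 6: down by d7 = 103/3 → (42, -158/3)
  seg 7: down by d9 = -23/5 → (42, -721/15)
  seg 8: right by d4 = 10 → (52, -721/15)
  seg 9: right by d7 = 103/3 → (259/3, -721/15)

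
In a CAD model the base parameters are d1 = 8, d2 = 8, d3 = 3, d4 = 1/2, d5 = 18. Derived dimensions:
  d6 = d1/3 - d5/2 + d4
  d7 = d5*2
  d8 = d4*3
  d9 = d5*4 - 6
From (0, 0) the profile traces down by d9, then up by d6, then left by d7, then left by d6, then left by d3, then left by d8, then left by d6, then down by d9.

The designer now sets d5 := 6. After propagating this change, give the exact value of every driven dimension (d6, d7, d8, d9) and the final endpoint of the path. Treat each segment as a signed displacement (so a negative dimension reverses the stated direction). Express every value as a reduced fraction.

d6 = 1/6
d7 = 12
d8 = 3/2
d9 = 18
endpoint = (-101/6, -215/6)

Apply edit: d5 := 6
  d6 = d1/3 - d5/2 + d4 = 1/6
  d7 = d5*2 = 12
  d8 = d4*3 = 3/2
  d9 = d5*4 - 6 = 18
Walk from origin (0, 0):
  seg 1: down by d9 = 18 → (0, -18)
  seg 2: up by d6 = 1/6 → (0, -107/6)
  seg 3: left by d7 = 12 → (-12, -107/6)
  seg 4: left by d6 = 1/6 → (-73/6, -107/6)
  seg 5: left by d3 = 3 → (-91/6, -107/6)
  seg 6: left by d8 = 3/2 → (-50/3, -107/6)
  seg 7: left by d6 = 1/6 → (-101/6, -107/6)
  seg 8: down by d9 = 18 → (-101/6, -215/6)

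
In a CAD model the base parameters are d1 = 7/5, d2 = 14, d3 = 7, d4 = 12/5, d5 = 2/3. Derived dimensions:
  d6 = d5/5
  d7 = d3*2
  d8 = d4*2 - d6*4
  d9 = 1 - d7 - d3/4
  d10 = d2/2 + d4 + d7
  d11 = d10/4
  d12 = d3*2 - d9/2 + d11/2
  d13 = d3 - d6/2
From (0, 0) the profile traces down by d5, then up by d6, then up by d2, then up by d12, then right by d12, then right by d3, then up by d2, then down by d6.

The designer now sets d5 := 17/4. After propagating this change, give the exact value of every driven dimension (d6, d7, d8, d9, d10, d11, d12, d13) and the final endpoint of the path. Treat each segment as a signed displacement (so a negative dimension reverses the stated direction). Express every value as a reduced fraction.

Apply edit: d5 := 17/4
  d6 = d5/5 = 17/20
  d7 = d3*2 = 14
  d8 = d4*2 - d6*4 = 7/5
  d9 = 1 - d7 - d3/4 = -59/4
  d10 = d2/2 + d4 + d7 = 117/5
  d11 = d10/4 = 117/20
  d12 = d3*2 - d9/2 + d11/2 = 243/10
  d13 = d3 - d6/2 = 263/40
Walk from origin (0, 0):
  seg 1: down by d5 = 17/4 → (0, -17/4)
  seg 2: up by d6 = 17/20 → (0, -17/5)
  seg 3: up by d2 = 14 → (0, 53/5)
  seg 4: up by d12 = 243/10 → (0, 349/10)
  seg 5: right by d12 = 243/10 → (243/10, 349/10)
  seg 6: right by d3 = 7 → (313/10, 349/10)
  seg 7: up by d2 = 14 → (313/10, 489/10)
  seg 8: down by d6 = 17/20 → (313/10, 961/20)

d6 = 17/20
d7 = 14
d8 = 7/5
d9 = -59/4
d10 = 117/5
d11 = 117/20
d12 = 243/10
d13 = 263/40
endpoint = (313/10, 961/20)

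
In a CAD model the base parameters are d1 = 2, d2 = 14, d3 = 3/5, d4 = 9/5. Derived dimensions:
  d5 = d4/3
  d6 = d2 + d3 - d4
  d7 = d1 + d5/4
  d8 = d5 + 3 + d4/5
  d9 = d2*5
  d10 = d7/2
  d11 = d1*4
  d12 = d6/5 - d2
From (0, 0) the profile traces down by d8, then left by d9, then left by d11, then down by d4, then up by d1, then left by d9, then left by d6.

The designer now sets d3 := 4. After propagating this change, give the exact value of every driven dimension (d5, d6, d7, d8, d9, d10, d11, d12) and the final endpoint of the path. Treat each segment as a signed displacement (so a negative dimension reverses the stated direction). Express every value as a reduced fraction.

Apply edit: d3 := 4
  d5 = d4/3 = 3/5
  d6 = d2 + d3 - d4 = 81/5
  d7 = d1 + d5/4 = 43/20
  d8 = d5 + 3 + d4/5 = 99/25
  d9 = d2*5 = 70
  d10 = d7/2 = 43/40
  d11 = d1*4 = 8
  d12 = d6/5 - d2 = -269/25
Walk from origin (0, 0):
  seg 1: down by d8 = 99/25 → (0, -99/25)
  seg 2: left by d9 = 70 → (-70, -99/25)
  seg 3: left by d11 = 8 → (-78, -99/25)
  seg 4: down by d4 = 9/5 → (-78, -144/25)
  seg 5: up by d1 = 2 → (-78, -94/25)
  seg 6: left by d9 = 70 → (-148, -94/25)
  seg 7: left by d6 = 81/5 → (-821/5, -94/25)

d5 = 3/5
d6 = 81/5
d7 = 43/20
d8 = 99/25
d9 = 70
d10 = 43/40
d11 = 8
d12 = -269/25
endpoint = (-821/5, -94/25)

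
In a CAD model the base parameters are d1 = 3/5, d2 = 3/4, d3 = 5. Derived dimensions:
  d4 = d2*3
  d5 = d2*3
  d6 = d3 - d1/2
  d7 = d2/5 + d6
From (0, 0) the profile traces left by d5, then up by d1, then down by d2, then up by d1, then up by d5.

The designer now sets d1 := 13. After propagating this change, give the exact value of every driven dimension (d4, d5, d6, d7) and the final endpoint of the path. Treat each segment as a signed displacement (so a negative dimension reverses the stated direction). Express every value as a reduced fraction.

d4 = 9/4
d5 = 9/4
d6 = -3/2
d7 = -27/20
endpoint = (-9/4, 55/2)

Apply edit: d1 := 13
  d4 = d2*3 = 9/4
  d5 = d2*3 = 9/4
  d6 = d3 - d1/2 = -3/2
  d7 = d2/5 + d6 = -27/20
Walk from origin (0, 0):
  seg 1: left by d5 = 9/4 → (-9/4, 0)
  seg 2: up by d1 = 13 → (-9/4, 13)
  seg 3: down by d2 = 3/4 → (-9/4, 49/4)
  seg 4: up by d1 = 13 → (-9/4, 101/4)
  seg 5: up by d5 = 9/4 → (-9/4, 55/2)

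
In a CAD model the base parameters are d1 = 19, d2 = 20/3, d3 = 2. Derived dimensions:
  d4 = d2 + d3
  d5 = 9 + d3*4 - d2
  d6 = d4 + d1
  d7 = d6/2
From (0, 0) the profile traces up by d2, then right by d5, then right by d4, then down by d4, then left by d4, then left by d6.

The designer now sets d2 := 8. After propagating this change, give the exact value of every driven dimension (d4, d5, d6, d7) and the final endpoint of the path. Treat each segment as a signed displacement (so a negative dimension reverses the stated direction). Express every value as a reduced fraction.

Apply edit: d2 := 8
  d4 = d2 + d3 = 10
  d5 = 9 + d3*4 - d2 = 9
  d6 = d4 + d1 = 29
  d7 = d6/2 = 29/2
Walk from origin (0, 0):
  seg 1: up by d2 = 8 → (0, 8)
  seg 2: right by d5 = 9 → (9, 8)
  seg 3: right by d4 = 10 → (19, 8)
  seg 4: down by d4 = 10 → (19, -2)
  seg 5: left by d4 = 10 → (9, -2)
  seg 6: left by d6 = 29 → (-20, -2)

d4 = 10
d5 = 9
d6 = 29
d7 = 29/2
endpoint = (-20, -2)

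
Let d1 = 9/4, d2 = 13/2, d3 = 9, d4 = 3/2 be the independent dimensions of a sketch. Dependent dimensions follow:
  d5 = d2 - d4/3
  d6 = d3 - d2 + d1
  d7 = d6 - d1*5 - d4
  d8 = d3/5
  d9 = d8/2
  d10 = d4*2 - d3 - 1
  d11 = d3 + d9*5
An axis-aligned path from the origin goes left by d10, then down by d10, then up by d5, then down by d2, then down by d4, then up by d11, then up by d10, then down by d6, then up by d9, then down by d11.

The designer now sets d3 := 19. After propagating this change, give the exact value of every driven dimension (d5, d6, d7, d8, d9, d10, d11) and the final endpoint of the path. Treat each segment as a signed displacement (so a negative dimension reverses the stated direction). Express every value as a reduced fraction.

d5 = 6
d6 = 59/4
d7 = 2
d8 = 19/5
d9 = 19/10
d10 = -17
d11 = 57/2
endpoint = (17, -297/20)

Apply edit: d3 := 19
  d5 = d2 - d4/3 = 6
  d6 = d3 - d2 + d1 = 59/4
  d7 = d6 - d1*5 - d4 = 2
  d8 = d3/5 = 19/5
  d9 = d8/2 = 19/10
  d10 = d4*2 - d3 - 1 = -17
  d11 = d3 + d9*5 = 57/2
Walk from origin (0, 0):
  seg 1: left by d10 = -17 → (17, 0)
  seg 2: down by d10 = -17 → (17, 17)
  seg 3: up by d5 = 6 → (17, 23)
  seg 4: down by d2 = 13/2 → (17, 33/2)
  seg 5: down by d4 = 3/2 → (17, 15)
  seg 6: up by d11 = 57/2 → (17, 87/2)
  seg 7: up by d10 = -17 → (17, 53/2)
  seg 8: down by d6 = 59/4 → (17, 47/4)
  seg 9: up by d9 = 19/10 → (17, 273/20)
  seg 10: down by d11 = 57/2 → (17, -297/20)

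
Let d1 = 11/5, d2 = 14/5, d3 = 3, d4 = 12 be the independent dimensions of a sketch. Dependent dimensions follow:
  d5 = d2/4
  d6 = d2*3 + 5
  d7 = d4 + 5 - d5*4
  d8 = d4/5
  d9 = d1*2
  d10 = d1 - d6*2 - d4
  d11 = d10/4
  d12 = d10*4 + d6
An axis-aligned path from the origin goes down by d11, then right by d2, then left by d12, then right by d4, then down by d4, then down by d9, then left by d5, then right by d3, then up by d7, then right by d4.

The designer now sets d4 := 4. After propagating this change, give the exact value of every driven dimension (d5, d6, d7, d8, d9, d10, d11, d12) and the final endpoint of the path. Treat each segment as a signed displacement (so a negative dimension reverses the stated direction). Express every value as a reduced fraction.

Apply edit: d4 := 4
  d5 = d2/4 = 7/10
  d6 = d2*3 + 5 = 67/5
  d7 = d4 + 5 - d5*4 = 31/5
  d8 = d4/5 = 4/5
  d9 = d1*2 = 22/5
  d10 = d1 - d6*2 - d4 = -143/5
  d11 = d10/4 = -143/20
  d12 = d10*4 + d6 = -101
Walk from origin (0, 0):
  seg 1: down by d11 = -143/20 → (0, 143/20)
  seg 2: right by d2 = 14/5 → (14/5, 143/20)
  seg 3: left by d12 = -101 → (519/5, 143/20)
  seg 4: right by d4 = 4 → (539/5, 143/20)
  seg 5: down by d4 = 4 → (539/5, 63/20)
  seg 6: down by d9 = 22/5 → (539/5, -5/4)
  seg 7: left by d5 = 7/10 → (1071/10, -5/4)
  seg 8: right by d3 = 3 → (1101/10, -5/4)
  seg 9: up by d7 = 31/5 → (1101/10, 99/20)
  seg 10: right by d4 = 4 → (1141/10, 99/20)

d5 = 7/10
d6 = 67/5
d7 = 31/5
d8 = 4/5
d9 = 22/5
d10 = -143/5
d11 = -143/20
d12 = -101
endpoint = (1141/10, 99/20)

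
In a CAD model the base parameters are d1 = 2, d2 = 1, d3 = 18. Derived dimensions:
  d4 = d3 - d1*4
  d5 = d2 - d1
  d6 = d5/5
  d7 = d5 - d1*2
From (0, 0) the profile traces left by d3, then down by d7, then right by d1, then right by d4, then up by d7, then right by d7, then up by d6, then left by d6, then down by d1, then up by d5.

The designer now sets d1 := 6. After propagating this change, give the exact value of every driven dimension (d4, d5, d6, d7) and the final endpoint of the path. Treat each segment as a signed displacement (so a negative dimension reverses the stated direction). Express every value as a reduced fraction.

Apply edit: d1 := 6
  d4 = d3 - d1*4 = -6
  d5 = d2 - d1 = -5
  d6 = d5/5 = -1
  d7 = d5 - d1*2 = -17
Walk from origin (0, 0):
  seg 1: left by d3 = 18 → (-18, 0)
  seg 2: down by d7 = -17 → (-18, 17)
  seg 3: right by d1 = 6 → (-12, 17)
  seg 4: right by d4 = -6 → (-18, 17)
  seg 5: up by d7 = -17 → (-18, 0)
  seg 6: right by d7 = -17 → (-35, 0)
  seg 7: up by d6 = -1 → (-35, -1)
  seg 8: left by d6 = -1 → (-34, -1)
  seg 9: down by d1 = 6 → (-34, -7)
  seg 10: up by d5 = -5 → (-34, -12)

d4 = -6
d5 = -5
d6 = -1
d7 = -17
endpoint = (-34, -12)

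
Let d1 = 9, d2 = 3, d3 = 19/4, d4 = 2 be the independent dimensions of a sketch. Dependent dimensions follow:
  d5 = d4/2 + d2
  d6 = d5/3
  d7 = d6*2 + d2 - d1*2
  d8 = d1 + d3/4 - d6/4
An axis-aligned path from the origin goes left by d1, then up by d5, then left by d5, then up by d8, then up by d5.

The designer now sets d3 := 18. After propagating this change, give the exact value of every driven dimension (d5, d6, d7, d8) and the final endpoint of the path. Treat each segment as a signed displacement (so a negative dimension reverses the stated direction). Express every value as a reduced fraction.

Apply edit: d3 := 18
  d5 = d4/2 + d2 = 4
  d6 = d5/3 = 4/3
  d7 = d6*2 + d2 - d1*2 = -37/3
  d8 = d1 + d3/4 - d6/4 = 79/6
Walk from origin (0, 0):
  seg 1: left by d1 = 9 → (-9, 0)
  seg 2: up by d5 = 4 → (-9, 4)
  seg 3: left by d5 = 4 → (-13, 4)
  seg 4: up by d8 = 79/6 → (-13, 103/6)
  seg 5: up by d5 = 4 → (-13, 127/6)

d5 = 4
d6 = 4/3
d7 = -37/3
d8 = 79/6
endpoint = (-13, 127/6)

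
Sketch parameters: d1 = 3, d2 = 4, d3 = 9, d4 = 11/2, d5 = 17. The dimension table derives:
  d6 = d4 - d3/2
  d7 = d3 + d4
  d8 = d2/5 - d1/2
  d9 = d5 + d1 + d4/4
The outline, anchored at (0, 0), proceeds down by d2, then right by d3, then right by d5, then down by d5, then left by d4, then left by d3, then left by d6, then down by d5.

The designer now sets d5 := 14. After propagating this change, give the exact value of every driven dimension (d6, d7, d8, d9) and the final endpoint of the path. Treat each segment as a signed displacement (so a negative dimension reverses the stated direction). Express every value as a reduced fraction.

Apply edit: d5 := 14
  d6 = d4 - d3/2 = 1
  d7 = d3 + d4 = 29/2
  d8 = d2/5 - d1/2 = -7/10
  d9 = d5 + d1 + d4/4 = 147/8
Walk from origin (0, 0):
  seg 1: down by d2 = 4 → (0, -4)
  seg 2: right by d3 = 9 → (9, -4)
  seg 3: right by d5 = 14 → (23, -4)
  seg 4: down by d5 = 14 → (23, -18)
  seg 5: left by d4 = 11/2 → (35/2, -18)
  seg 6: left by d3 = 9 → (17/2, -18)
  seg 7: left by d6 = 1 → (15/2, -18)
  seg 8: down by d5 = 14 → (15/2, -32)

d6 = 1
d7 = 29/2
d8 = -7/10
d9 = 147/8
endpoint = (15/2, -32)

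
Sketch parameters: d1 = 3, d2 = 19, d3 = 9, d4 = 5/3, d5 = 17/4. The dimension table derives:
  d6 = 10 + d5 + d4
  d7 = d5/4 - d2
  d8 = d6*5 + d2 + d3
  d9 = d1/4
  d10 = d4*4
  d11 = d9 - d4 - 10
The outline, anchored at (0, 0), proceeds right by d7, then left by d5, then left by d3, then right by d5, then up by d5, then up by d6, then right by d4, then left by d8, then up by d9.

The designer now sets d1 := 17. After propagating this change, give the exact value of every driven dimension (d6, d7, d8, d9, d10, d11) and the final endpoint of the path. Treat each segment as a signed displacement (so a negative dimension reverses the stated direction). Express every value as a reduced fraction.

d6 = 191/12
d7 = -287/16
d8 = 1291/12
d9 = 17/4
d10 = 20/3
d11 = -89/12
endpoint = (-6377/48, 293/12)

Apply edit: d1 := 17
  d6 = 10 + d5 + d4 = 191/12
  d7 = d5/4 - d2 = -287/16
  d8 = d6*5 + d2 + d3 = 1291/12
  d9 = d1/4 = 17/4
  d10 = d4*4 = 20/3
  d11 = d9 - d4 - 10 = -89/12
Walk from origin (0, 0):
  seg 1: right by d7 = -287/16 → (-287/16, 0)
  seg 2: left by d5 = 17/4 → (-355/16, 0)
  seg 3: left by d3 = 9 → (-499/16, 0)
  seg 4: right by d5 = 17/4 → (-431/16, 0)
  seg 5: up by d5 = 17/4 → (-431/16, 17/4)
  seg 6: up by d6 = 191/12 → (-431/16, 121/6)
  seg 7: right by d4 = 5/3 → (-1213/48, 121/6)
  seg 8: left by d8 = 1291/12 → (-6377/48, 121/6)
  seg 9: up by d9 = 17/4 → (-6377/48, 293/12)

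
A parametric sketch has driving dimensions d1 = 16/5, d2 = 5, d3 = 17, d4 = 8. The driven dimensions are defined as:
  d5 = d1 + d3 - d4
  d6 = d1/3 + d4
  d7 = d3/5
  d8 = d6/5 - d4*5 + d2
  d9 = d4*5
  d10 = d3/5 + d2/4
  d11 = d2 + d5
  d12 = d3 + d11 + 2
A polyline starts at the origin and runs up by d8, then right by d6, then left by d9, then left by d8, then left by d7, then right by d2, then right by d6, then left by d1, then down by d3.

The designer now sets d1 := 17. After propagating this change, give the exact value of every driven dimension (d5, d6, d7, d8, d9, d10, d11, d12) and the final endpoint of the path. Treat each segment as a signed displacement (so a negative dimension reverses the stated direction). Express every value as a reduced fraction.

d5 = 26
d6 = 41/3
d7 = 17/5
d8 = -484/15
d9 = 40
d10 = 93/20
d11 = 31
d12 = 50
endpoint = (21/5, -739/15)

Apply edit: d1 := 17
  d5 = d1 + d3 - d4 = 26
  d6 = d1/3 + d4 = 41/3
  d7 = d3/5 = 17/5
  d8 = d6/5 - d4*5 + d2 = -484/15
  d9 = d4*5 = 40
  d10 = d3/5 + d2/4 = 93/20
  d11 = d2 + d5 = 31
  d12 = d3 + d11 + 2 = 50
Walk from origin (0, 0):
  seg 1: up by d8 = -484/15 → (0, -484/15)
  seg 2: right by d6 = 41/3 → (41/3, -484/15)
  seg 3: left by d9 = 40 → (-79/3, -484/15)
  seg 4: left by d8 = -484/15 → (89/15, -484/15)
  seg 5: left by d7 = 17/5 → (38/15, -484/15)
  seg 6: right by d2 = 5 → (113/15, -484/15)
  seg 7: right by d6 = 41/3 → (106/5, -484/15)
  seg 8: left by d1 = 17 → (21/5, -484/15)
  seg 9: down by d3 = 17 → (21/5, -739/15)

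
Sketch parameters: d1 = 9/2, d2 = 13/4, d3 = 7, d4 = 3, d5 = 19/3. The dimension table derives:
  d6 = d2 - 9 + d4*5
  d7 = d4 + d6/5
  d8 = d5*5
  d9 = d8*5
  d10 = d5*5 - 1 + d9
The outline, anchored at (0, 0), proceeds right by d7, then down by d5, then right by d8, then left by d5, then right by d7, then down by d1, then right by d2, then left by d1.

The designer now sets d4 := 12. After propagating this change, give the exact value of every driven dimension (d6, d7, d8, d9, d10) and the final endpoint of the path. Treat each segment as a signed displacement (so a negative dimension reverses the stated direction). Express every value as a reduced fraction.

Apply edit: d4 := 12
  d6 = d2 - 9 + d4*5 = 217/4
  d7 = d4 + d6/5 = 457/20
  d8 = d5*5 = 95/3
  d9 = d8*5 = 475/3
  d10 = d5*5 - 1 + d9 = 189
Walk from origin (0, 0):
  seg 1: right by d7 = 457/20 → (457/20, 0)
  seg 2: down by d5 = 19/3 → (457/20, -19/3)
  seg 3: right by d8 = 95/3 → (3271/60, -19/3)
  seg 4: left by d5 = 19/3 → (2891/60, -19/3)
  seg 5: right by d7 = 457/20 → (2131/30, -19/3)
  seg 6: down by d1 = 9/2 → (2131/30, -65/6)
  seg 7: right by d2 = 13/4 → (4457/60, -65/6)
  seg 8: left by d1 = 9/2 → (4187/60, -65/6)

d6 = 217/4
d7 = 457/20
d8 = 95/3
d9 = 475/3
d10 = 189
endpoint = (4187/60, -65/6)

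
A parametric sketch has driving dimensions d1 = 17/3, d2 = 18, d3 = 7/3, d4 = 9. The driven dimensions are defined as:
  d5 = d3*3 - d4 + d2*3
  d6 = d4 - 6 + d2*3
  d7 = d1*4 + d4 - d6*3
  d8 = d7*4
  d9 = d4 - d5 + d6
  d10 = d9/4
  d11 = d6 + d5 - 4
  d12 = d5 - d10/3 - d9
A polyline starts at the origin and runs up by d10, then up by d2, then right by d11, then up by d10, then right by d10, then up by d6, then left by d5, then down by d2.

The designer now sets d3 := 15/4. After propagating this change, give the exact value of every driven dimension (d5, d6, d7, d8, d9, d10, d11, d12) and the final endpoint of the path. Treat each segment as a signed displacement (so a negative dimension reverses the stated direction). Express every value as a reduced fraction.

Apply edit: d3 := 15/4
  d5 = d3*3 - d4 + d2*3 = 225/4
  d6 = d4 - 6 + d2*3 = 57
  d7 = d1*4 + d4 - d6*3 = -418/3
  d8 = d7*4 = -1672/3
  d9 = d4 - d5 + d6 = 39/4
  d10 = d9/4 = 39/16
  d11 = d6 + d5 - 4 = 437/4
  d12 = d5 - d10/3 - d9 = 731/16
Walk from origin (0, 0):
  seg 1: up by d10 = 39/16 → (0, 39/16)
  seg 2: up by d2 = 18 → (0, 327/16)
  seg 3: right by d11 = 437/4 → (437/4, 327/16)
  seg 4: up by d10 = 39/16 → (437/4, 183/8)
  seg 5: right by d10 = 39/16 → (1787/16, 183/8)
  seg 6: up by d6 = 57 → (1787/16, 639/8)
  seg 7: left by d5 = 225/4 → (887/16, 639/8)
  seg 8: down by d2 = 18 → (887/16, 495/8)

d5 = 225/4
d6 = 57
d7 = -418/3
d8 = -1672/3
d9 = 39/4
d10 = 39/16
d11 = 437/4
d12 = 731/16
endpoint = (887/16, 495/8)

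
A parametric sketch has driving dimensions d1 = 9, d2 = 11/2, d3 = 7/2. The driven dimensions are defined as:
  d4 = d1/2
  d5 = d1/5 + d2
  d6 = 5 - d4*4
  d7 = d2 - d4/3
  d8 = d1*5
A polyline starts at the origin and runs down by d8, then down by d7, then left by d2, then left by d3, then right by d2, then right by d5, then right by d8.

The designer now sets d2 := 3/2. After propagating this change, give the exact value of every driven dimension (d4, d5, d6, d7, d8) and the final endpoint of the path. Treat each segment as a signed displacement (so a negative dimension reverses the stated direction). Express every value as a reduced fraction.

d4 = 9/2
d5 = 33/10
d6 = -13
d7 = 0
d8 = 45
endpoint = (224/5, -45)

Apply edit: d2 := 3/2
  d4 = d1/2 = 9/2
  d5 = d1/5 + d2 = 33/10
  d6 = 5 - d4*4 = -13
  d7 = d2 - d4/3 = 0
  d8 = d1*5 = 45
Walk from origin (0, 0):
  seg 1: down by d8 = 45 → (0, -45)
  seg 2: down by d7 = 0 → (0, -45)
  seg 3: left by d2 = 3/2 → (-3/2, -45)
  seg 4: left by d3 = 7/2 → (-5, -45)
  seg 5: right by d2 = 3/2 → (-7/2, -45)
  seg 6: right by d5 = 33/10 → (-1/5, -45)
  seg 7: right by d8 = 45 → (224/5, -45)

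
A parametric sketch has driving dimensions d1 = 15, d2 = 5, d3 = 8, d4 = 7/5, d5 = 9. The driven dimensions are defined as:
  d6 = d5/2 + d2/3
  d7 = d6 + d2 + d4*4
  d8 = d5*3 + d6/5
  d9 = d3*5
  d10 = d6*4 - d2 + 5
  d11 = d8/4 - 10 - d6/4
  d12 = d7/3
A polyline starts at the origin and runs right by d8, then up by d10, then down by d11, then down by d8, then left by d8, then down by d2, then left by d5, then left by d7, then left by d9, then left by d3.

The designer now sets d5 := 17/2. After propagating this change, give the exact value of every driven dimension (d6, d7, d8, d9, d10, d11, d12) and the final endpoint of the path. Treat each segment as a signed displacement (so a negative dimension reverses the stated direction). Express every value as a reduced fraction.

d6 = 71/12
d7 = 991/60
d8 = 1601/60
d9 = 40
d10 = 71/3
d11 = -577/120
d12 = 991/180
endpoint = (-4381/60, -77/24)

Apply edit: d5 := 17/2
  d6 = d5/2 + d2/3 = 71/12
  d7 = d6 + d2 + d4*4 = 991/60
  d8 = d5*3 + d6/5 = 1601/60
  d9 = d3*5 = 40
  d10 = d6*4 - d2 + 5 = 71/3
  d11 = d8/4 - 10 - d6/4 = -577/120
  d12 = d7/3 = 991/180
Walk from origin (0, 0):
  seg 1: right by d8 = 1601/60 → (1601/60, 0)
  seg 2: up by d10 = 71/3 → (1601/60, 71/3)
  seg 3: down by d11 = -577/120 → (1601/60, 1139/40)
  seg 4: down by d8 = 1601/60 → (1601/60, 43/24)
  seg 5: left by d8 = 1601/60 → (0, 43/24)
  seg 6: down by d2 = 5 → (0, -77/24)
  seg 7: left by d5 = 17/2 → (-17/2, -77/24)
  seg 8: left by d7 = 991/60 → (-1501/60, -77/24)
  seg 9: left by d9 = 40 → (-3901/60, -77/24)
  seg 10: left by d3 = 8 → (-4381/60, -77/24)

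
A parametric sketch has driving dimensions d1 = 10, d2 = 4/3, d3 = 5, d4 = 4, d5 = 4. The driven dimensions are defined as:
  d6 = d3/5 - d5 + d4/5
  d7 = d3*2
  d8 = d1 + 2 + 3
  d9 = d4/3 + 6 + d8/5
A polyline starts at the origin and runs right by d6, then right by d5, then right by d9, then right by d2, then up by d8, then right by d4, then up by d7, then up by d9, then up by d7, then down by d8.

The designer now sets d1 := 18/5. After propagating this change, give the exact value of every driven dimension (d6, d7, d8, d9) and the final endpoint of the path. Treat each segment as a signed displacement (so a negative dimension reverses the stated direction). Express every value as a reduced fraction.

Apply edit: d1 := 18/5
  d6 = d3/5 - d5 + d4/5 = -11/5
  d7 = d3*2 = 10
  d8 = d1 + 2 + 3 = 43/5
  d9 = d4/3 + 6 + d8/5 = 679/75
Walk from origin (0, 0):
  seg 1: right by d6 = -11/5 → (-11/5, 0)
  seg 2: right by d5 = 4 → (9/5, 0)
  seg 3: right by d9 = 679/75 → (814/75, 0)
  seg 4: right by d2 = 4/3 → (914/75, 0)
  seg 5: up by d8 = 43/5 → (914/75, 43/5)
  seg 6: right by d4 = 4 → (1214/75, 43/5)
  seg 7: up by d7 = 10 → (1214/75, 93/5)
  seg 8: up by d9 = 679/75 → (1214/75, 2074/75)
  seg 9: up by d7 = 10 → (1214/75, 2824/75)
  seg 10: down by d8 = 43/5 → (1214/75, 2179/75)

d6 = -11/5
d7 = 10
d8 = 43/5
d9 = 679/75
endpoint = (1214/75, 2179/75)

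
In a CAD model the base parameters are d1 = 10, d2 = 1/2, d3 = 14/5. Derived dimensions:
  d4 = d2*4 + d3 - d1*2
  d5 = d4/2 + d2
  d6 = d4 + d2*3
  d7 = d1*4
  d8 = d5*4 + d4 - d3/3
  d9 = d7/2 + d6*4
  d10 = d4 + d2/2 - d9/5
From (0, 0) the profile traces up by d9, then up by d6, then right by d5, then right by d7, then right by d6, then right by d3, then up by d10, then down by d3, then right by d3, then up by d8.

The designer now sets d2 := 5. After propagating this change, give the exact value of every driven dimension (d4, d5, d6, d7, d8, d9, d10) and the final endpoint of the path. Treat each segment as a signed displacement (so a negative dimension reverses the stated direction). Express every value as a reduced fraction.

Apply edit: d2 := 5
  d4 = d2*4 + d3 - d1*2 = 14/5
  d5 = d4/2 + d2 = 32/5
  d6 = d4 + d2*3 = 89/5
  d7 = d1*4 = 40
  d8 = d5*4 + d4 - d3/3 = 412/15
  d9 = d7/2 + d6*4 = 456/5
  d10 = d4 + d2/2 - d9/5 = -647/50
Walk from origin (0, 0):
  seg 1: up by d9 = 456/5 → (0, 456/5)
  seg 2: up by d6 = 89/5 → (0, 109)
  seg 3: right by d5 = 32/5 → (32/5, 109)
  seg 4: right by d7 = 40 → (232/5, 109)
  seg 5: right by d6 = 89/5 → (321/5, 109)
  seg 6: right by d3 = 14/5 → (67, 109)
  seg 7: up by d10 = -647/50 → (67, 4803/50)
  seg 8: down by d3 = 14/5 → (67, 4663/50)
  seg 9: right by d3 = 14/5 → (349/5, 4663/50)
  seg 10: up by d8 = 412/15 → (349/5, 18109/150)

d4 = 14/5
d5 = 32/5
d6 = 89/5
d7 = 40
d8 = 412/15
d9 = 456/5
d10 = -647/50
endpoint = (349/5, 18109/150)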